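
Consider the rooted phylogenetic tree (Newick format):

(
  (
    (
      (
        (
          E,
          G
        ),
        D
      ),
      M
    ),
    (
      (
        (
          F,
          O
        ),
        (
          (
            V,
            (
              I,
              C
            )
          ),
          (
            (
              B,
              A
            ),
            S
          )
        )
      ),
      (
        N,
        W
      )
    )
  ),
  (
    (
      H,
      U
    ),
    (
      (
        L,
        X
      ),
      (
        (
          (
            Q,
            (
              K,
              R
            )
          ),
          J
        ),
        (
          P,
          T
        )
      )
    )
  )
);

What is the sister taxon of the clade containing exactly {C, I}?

V

The clade containing exactly {C, I} attaches to the tree at the node subtending (V,(I,C)).
The other lineage descending from that same node — the sister group — is the single tip V.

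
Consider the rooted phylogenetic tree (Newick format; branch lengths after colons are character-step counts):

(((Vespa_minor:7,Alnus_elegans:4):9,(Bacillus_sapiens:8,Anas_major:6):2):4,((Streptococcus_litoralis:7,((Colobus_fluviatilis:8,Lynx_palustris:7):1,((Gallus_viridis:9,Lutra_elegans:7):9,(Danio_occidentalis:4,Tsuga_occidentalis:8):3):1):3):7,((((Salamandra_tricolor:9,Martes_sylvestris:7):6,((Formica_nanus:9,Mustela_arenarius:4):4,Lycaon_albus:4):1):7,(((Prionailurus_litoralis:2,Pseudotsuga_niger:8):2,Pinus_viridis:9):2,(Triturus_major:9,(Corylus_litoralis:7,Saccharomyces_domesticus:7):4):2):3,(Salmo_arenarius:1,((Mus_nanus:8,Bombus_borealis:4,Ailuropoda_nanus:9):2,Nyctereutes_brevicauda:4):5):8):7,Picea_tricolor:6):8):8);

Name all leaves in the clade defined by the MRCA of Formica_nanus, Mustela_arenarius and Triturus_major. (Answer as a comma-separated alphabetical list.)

Tracing Formica_nanus: it sits inside (Formica_nanus,Mustela_arenarius).
Tracing Mustela_arenarius: it sits inside (Formica_nanus,Mustela_arenarius).
Tracing Triturus_major: it sits inside (Triturus_major,(Corylus_litoralis,Saccharomyces_domesticus)).
The smallest clade enclosing all 3 is (((Salamandra_tricolor,Martes_sylvestris),((Formica_nanus,Mustela_arenarius),Lycaon_albus)),(((Prionailurus_litoralis,Pseudotsuga_niger),Pinus_viridis),(Triturus_major,(Corylus_litoralis,Saccharomyces_domesticus))),(Salmo_arenarius,((Mus_nanus,Bombus_borealis,Ailuropoda_nanus),Nyctereutes_brevicauda))); the answer is its 16 terminal taxa in alphabetical order.

Ailuropoda_nanus, Bombus_borealis, Corylus_litoralis, Formica_nanus, Lycaon_albus, Martes_sylvestris, Mus_nanus, Mustela_arenarius, Nyctereutes_brevicauda, Pinus_viridis, Prionailurus_litoralis, Pseudotsuga_niger, Saccharomyces_domesticus, Salamandra_tricolor, Salmo_arenarius, Triturus_major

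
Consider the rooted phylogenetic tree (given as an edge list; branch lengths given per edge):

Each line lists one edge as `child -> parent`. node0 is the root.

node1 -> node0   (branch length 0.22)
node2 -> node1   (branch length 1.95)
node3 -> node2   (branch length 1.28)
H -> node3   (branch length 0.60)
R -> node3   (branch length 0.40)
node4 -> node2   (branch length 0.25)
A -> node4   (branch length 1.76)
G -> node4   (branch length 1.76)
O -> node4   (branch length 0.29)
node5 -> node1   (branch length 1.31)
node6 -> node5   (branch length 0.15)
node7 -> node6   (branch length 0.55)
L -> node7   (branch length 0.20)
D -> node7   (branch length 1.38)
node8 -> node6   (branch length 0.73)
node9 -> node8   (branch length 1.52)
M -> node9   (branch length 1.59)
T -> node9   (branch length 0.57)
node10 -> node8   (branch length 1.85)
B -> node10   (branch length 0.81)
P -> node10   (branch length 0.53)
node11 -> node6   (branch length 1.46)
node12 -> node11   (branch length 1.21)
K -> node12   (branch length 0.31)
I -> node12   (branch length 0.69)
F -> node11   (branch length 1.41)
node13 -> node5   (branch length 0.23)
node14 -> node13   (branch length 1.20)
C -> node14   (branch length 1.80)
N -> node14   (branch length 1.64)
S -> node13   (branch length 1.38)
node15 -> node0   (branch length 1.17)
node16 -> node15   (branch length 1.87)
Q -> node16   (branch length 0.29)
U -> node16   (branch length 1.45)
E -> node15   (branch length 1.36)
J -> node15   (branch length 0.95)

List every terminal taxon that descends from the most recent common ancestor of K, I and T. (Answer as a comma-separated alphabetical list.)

B, D, F, I, K, L, M, P, T

Tracing K: it sits inside (K,I).
Tracing I: it sits inside (K,I).
Tracing T: it sits inside (M,T).
The smallest clade enclosing all 3 is ((L,D),((M,T),(B,P)),((K,I),F)); the answer is its 9 terminal taxa in alphabetical order.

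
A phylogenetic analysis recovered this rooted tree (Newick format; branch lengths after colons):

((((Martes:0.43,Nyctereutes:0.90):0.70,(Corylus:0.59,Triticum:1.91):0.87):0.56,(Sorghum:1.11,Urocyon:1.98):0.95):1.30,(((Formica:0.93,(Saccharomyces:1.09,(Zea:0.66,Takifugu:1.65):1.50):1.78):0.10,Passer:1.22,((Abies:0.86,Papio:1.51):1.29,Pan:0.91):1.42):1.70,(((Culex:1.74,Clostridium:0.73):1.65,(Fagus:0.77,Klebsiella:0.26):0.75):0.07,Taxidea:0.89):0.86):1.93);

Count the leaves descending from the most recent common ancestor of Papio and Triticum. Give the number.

The MRCA of Papio and Triticum is the root, so the clade is the entire tree.
That clade contains 19 terminal taxa: Abies, Clostridium, Corylus, Culex, Fagus, Formica, Klebsiella, Martes, Nyctereutes, Pan, Papio, Passer, Saccharomyces, Sorghum, Takifugu, Taxidea, Triticum, Urocyon, Zea.

19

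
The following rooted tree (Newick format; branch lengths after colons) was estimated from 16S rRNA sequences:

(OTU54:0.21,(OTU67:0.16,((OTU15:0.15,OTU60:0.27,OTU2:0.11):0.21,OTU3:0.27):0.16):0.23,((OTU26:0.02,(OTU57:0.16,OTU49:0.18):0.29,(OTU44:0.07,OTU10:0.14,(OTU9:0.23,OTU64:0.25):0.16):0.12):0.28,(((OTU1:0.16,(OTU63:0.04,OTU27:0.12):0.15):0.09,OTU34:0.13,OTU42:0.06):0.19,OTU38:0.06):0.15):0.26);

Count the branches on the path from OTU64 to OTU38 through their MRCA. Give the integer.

The MRCA of OTU64 and OTU38 is the node subtending ((OTU26,(OTU57,OTU49),(OTU44,OTU10,(OTU9,OTU64))),(((OTU1,(OTU63,OTU27)),OTU34,OTU42),OTU38)).
From OTU64 up to that node: 4 branches. From OTU38 up to the same node: 2 branches. Total: 4 + 2 = 6.

6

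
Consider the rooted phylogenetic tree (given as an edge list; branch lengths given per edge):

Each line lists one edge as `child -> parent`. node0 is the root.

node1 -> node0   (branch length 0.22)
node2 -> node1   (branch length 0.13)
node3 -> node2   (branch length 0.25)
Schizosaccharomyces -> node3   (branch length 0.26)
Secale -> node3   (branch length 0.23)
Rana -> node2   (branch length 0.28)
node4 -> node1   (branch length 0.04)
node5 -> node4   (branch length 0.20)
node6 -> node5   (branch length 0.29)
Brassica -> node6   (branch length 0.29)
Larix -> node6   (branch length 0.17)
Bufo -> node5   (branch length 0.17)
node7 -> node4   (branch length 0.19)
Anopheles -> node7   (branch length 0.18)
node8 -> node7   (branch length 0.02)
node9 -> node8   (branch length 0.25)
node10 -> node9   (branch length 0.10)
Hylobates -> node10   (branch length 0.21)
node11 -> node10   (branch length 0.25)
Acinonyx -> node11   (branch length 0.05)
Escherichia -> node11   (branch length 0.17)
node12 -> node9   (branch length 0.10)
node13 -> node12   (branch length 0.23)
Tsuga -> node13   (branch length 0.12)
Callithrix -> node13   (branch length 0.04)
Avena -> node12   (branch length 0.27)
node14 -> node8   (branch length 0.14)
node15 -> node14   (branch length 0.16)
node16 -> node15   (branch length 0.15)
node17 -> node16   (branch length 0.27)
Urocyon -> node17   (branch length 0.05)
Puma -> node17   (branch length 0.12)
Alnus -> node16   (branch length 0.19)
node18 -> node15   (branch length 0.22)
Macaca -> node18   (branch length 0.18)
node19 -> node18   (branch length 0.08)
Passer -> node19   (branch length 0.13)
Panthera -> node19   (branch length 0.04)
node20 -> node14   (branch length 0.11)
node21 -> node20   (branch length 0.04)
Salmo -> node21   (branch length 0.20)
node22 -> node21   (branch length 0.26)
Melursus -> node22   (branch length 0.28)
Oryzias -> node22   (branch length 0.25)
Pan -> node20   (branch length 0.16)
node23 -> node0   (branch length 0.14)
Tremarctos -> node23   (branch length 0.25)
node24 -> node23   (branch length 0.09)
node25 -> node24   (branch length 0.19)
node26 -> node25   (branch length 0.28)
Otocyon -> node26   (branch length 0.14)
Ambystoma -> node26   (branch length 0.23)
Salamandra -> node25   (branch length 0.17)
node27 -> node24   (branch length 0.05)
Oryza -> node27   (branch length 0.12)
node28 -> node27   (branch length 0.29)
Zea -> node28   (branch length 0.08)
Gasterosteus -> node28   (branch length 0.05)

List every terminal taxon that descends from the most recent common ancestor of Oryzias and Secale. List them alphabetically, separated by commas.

Tracing Oryzias: it sits inside (Melursus,Oryzias).
Tracing Secale: it sits inside (Schizosaccharomyces,Secale).
The smallest clade enclosing both is (((Schizosaccharomyces,Secale),Rana),(((Brassica,Larix),Bufo),(Anopheles,(((Hylobates,(Acinonyx,Escherichia)),((Tsuga,Callithrix),Avena)),((((Urocyon,Puma),Alnus),(Macaca,(Passer,Panthera))),((Salmo,(Melursus,Oryzias)),Pan)))))); the answer is its 23 terminal taxa in alphabetical order.

Acinonyx, Alnus, Anopheles, Avena, Brassica, Bufo, Callithrix, Escherichia, Hylobates, Larix, Macaca, Melursus, Oryzias, Pan, Panthera, Passer, Puma, Rana, Salmo, Schizosaccharomyces, Secale, Tsuga, Urocyon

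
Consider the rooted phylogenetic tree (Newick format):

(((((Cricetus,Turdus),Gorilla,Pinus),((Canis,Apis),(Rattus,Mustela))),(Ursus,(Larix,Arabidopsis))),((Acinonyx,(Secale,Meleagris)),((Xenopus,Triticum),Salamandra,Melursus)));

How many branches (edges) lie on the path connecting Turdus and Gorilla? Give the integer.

The MRCA of Turdus and Gorilla is the node subtending ((Cricetus,Turdus),Gorilla,Pinus).
From Turdus up to that node: 2 branches. From Gorilla up to the same node: 1 branch. Total: 2 + 1 = 3.

3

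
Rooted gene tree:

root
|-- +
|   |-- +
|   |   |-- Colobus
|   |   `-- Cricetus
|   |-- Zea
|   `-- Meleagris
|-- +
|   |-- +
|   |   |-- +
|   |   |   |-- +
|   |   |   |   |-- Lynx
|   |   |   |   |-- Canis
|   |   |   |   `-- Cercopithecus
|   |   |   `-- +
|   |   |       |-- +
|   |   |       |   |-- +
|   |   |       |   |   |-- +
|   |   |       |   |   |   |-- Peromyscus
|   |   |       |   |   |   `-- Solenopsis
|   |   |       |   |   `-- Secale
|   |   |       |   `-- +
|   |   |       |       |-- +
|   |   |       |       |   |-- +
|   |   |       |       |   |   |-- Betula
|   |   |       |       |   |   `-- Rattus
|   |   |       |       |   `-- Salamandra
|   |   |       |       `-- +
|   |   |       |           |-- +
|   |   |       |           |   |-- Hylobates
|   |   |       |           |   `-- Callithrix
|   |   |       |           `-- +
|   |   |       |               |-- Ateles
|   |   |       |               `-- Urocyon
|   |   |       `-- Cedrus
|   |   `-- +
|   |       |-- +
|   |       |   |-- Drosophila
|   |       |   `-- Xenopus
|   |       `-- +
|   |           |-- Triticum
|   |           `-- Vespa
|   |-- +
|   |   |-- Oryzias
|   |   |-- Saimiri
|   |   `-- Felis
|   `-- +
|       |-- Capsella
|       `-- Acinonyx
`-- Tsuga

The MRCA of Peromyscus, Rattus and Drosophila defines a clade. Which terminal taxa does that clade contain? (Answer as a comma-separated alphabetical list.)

Ateles, Betula, Callithrix, Canis, Cedrus, Cercopithecus, Drosophila, Hylobates, Lynx, Peromyscus, Rattus, Salamandra, Secale, Solenopsis, Triticum, Urocyon, Vespa, Xenopus

Tracing Peromyscus: it sits inside (Peromyscus,Solenopsis).
Tracing Rattus: it sits inside (Betula,Rattus).
Tracing Drosophila: it sits inside (Drosophila,Xenopus).
The smallest clade enclosing all 3 is (((Lynx,Canis,Cercopithecus),((((Peromyscus,Solenopsis),Secale),(((Betula,Rattus),Salamandra),((Hylobates,Callithrix),(Ateles,Urocyon)))),Cedrus)),((Drosophila,Xenopus),(Triticum,Vespa))); the answer is its 18 terminal taxa in alphabetical order.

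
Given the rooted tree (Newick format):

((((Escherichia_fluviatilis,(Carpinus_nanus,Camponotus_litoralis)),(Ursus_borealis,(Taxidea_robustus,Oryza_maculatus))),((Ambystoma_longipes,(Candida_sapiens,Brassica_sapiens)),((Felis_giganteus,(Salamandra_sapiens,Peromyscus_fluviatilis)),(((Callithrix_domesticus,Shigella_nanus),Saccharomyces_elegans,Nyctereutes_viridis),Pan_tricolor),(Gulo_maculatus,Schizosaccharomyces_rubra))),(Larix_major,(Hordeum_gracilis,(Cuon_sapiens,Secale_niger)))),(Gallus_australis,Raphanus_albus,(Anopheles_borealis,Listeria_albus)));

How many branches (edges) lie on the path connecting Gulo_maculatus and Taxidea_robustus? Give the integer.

8

The MRCA of Gulo_maculatus and Taxidea_robustus is the node subtending (((Escherichia_fluviatilis,(Carpinus_nanus,Camponotus_litoralis)),(Ursus_borealis,(Taxidea_robustus,Oryza_maculatus))),((Ambystoma_longipes,(Candida_sapiens,Brassica_sapiens)),((Felis_giganteus,(Salamandra_sapiens,Peromyscus_fluviatilis)),(((Callithrix_domesticus,Shigella_nanus),Saccharomyces_elegans,Nyctereutes_viridis),Pan_tricolor),(Gulo_maculatus,Schizosaccharomyces_rubra))),(Larix_major,(Hordeum_gracilis,(Cuon_sapiens,Secale_niger)))).
From Gulo_maculatus up to that node: 4 branches. From Taxidea_robustus up to the same node: 4 branches. Total: 4 + 4 = 8.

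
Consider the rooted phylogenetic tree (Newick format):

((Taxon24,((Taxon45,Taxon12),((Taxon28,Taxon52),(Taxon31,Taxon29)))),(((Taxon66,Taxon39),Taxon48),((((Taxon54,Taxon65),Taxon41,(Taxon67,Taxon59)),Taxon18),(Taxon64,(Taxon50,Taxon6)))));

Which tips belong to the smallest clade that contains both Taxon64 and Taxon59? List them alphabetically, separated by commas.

Taxon18, Taxon41, Taxon50, Taxon54, Taxon59, Taxon6, Taxon64, Taxon65, Taxon67

Tracing Taxon64: it sits inside (Taxon64,(Taxon50,Taxon6)).
Tracing Taxon59: it sits inside (Taxon67,Taxon59).
The smallest clade enclosing both is ((((Taxon54,Taxon65),Taxon41,(Taxon67,Taxon59)),Taxon18),(Taxon64,(Taxon50,Taxon6))); the answer is its 9 terminal taxa in alphabetical order.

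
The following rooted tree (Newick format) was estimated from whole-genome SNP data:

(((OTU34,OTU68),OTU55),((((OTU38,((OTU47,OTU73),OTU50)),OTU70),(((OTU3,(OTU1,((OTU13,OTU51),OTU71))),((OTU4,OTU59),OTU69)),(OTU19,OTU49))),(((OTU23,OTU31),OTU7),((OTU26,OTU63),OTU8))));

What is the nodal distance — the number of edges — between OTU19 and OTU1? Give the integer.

6

The MRCA of OTU19 and OTU1 is the node subtending (((OTU3,(OTU1,((OTU13,OTU51),OTU71))),((OTU4,OTU59),OTU69)),(OTU19,OTU49)).
From OTU19 up to that node: 2 branches. From OTU1 up to the same node: 4 branches. Total: 2 + 4 = 6.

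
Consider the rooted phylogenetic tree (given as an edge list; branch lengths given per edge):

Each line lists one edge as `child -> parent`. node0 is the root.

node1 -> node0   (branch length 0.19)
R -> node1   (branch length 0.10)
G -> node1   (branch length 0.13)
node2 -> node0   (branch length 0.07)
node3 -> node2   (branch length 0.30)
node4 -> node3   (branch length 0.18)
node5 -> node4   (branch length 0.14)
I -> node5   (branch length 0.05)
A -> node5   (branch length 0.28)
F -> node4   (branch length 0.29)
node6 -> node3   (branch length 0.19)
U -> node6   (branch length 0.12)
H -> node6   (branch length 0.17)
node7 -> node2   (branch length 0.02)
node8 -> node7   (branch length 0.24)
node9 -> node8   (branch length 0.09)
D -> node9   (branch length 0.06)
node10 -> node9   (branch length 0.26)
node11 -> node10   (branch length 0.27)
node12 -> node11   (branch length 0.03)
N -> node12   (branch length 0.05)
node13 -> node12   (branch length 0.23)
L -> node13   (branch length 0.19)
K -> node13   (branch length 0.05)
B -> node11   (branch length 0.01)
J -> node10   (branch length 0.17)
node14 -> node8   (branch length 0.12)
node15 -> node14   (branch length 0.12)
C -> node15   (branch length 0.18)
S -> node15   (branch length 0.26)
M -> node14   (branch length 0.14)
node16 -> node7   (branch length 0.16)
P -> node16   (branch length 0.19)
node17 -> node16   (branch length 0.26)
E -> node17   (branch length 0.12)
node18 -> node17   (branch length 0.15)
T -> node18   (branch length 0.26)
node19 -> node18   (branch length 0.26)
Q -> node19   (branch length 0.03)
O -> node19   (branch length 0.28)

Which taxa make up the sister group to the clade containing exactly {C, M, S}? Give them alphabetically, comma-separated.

B, D, J, K, L, N

The clade containing exactly {C, M, S} attaches to the tree at the node subtending ((D,(((N,(L,K)),B),J)),((C,S),M)).
The other lineage descending from that same node — the sister group — is (D,(((N,(L,K)),B),J)); its 6 tips in alphabetical order are the answer.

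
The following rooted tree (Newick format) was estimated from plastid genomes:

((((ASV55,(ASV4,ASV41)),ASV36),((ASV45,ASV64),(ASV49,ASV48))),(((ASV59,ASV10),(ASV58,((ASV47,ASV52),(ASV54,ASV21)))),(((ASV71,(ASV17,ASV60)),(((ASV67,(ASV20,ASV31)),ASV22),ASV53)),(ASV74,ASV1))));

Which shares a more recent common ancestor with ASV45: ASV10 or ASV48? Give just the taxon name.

ASV48

The MRCA of ASV45 and ASV48 subtends ((ASV45,ASV64),(ASV49,ASV48)) (4 taxa).
The MRCA of ASV45 and ASV10 is the root, subtending the entire tree (25 taxa).
The first is nested inside the second, so ASV45 shares a more recent common ancestor with ASV48.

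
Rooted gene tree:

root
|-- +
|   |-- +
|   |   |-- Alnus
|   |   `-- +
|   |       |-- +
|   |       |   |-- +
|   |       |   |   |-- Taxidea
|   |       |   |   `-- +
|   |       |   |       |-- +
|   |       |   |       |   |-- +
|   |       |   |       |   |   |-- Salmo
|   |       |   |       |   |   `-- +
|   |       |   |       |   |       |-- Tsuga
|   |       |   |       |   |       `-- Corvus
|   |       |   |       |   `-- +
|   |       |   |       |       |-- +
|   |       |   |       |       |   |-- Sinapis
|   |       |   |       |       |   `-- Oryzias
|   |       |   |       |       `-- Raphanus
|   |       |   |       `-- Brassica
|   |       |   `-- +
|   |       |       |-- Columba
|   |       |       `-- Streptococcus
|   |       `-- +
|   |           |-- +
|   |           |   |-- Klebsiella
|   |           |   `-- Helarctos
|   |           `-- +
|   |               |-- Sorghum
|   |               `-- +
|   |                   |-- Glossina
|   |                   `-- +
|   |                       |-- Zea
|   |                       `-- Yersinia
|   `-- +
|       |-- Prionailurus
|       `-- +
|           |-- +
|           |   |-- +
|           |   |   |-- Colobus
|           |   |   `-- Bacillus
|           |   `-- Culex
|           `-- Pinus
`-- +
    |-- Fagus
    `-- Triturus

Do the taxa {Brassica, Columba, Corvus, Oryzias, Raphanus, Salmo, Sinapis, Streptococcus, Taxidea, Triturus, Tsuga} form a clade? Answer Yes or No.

No

The MRCA of the listed taxa is the root, so the smallest clade containing them is the whole tree.
That clade also contains Alnus, Bacillus, Colobus, Culex, Fagus, Glossina, Helarctos, Klebsiella, Pinus, Prionailurus, Sorghum, Yersinia, Zea, which are not in the proposed group, so the group is not monophyletic.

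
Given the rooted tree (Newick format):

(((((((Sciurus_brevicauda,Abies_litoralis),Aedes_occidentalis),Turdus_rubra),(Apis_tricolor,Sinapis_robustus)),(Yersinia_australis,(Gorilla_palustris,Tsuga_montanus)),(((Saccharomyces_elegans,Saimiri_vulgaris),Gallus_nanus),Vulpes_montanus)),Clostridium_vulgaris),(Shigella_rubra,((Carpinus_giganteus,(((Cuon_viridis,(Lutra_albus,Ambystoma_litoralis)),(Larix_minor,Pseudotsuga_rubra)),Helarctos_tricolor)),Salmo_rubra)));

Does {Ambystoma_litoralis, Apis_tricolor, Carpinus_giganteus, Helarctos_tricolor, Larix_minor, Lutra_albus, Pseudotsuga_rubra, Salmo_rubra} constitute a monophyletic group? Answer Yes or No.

No

The MRCA of the listed taxa is the root, so the smallest clade containing them is the whole tree.
That clade also contains Abies_litoralis, Aedes_occidentalis, Clostridium_vulgaris, Cuon_viridis, Gallus_nanus, Gorilla_palustris, Saccharomyces_elegans, Saimiri_vulgaris, Sciurus_brevicauda, Shigella_rubra, Sinapis_robustus, Tsuga_montanus, Turdus_rubra, Vulpes_montanus, Yersinia_australis, which are not in the proposed group, so the group is not monophyletic.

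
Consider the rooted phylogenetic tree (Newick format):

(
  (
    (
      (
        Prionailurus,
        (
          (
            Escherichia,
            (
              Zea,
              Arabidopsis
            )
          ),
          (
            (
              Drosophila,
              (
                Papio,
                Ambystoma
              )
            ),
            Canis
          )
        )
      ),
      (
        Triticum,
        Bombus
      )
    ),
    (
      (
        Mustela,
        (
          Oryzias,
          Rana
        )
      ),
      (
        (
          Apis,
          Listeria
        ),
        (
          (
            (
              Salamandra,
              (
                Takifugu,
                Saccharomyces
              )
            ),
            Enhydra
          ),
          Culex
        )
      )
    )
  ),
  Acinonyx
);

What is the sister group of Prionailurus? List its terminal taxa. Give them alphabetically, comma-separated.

Ambystoma, Arabidopsis, Canis, Drosophila, Escherichia, Papio, Zea

Prionailurus attaches to the tree at the node subtending (Prionailurus,((Escherichia,(Zea,Arabidopsis)),((Drosophila,(Papio,Ambystoma)),Canis))).
The other lineage descending from that same node — the sister group — is ((Escherichia,(Zea,Arabidopsis)),((Drosophila,(Papio,Ambystoma)),Canis)); its 7 tips in alphabetical order are the answer.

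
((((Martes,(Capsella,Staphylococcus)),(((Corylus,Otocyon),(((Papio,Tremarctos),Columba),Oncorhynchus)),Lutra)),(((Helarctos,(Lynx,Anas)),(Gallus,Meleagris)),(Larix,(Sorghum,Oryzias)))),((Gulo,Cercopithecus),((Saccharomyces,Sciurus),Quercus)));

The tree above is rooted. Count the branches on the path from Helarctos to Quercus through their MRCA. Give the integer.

8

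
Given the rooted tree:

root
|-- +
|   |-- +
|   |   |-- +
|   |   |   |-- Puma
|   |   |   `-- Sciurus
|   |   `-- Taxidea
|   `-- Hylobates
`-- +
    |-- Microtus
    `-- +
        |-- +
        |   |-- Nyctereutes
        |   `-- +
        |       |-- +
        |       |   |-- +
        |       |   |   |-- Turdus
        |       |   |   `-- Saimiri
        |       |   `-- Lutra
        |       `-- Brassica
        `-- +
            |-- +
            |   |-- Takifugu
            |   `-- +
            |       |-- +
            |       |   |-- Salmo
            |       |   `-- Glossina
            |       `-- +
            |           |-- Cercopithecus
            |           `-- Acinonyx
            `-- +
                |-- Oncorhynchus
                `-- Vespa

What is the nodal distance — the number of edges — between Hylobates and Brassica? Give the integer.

7

The MRCA of Hylobates and Brassica is the root of the tree.
From Hylobates up to that node: 2 branches. From Brassica up to the same node: 5 branches. Total: 2 + 5 = 7.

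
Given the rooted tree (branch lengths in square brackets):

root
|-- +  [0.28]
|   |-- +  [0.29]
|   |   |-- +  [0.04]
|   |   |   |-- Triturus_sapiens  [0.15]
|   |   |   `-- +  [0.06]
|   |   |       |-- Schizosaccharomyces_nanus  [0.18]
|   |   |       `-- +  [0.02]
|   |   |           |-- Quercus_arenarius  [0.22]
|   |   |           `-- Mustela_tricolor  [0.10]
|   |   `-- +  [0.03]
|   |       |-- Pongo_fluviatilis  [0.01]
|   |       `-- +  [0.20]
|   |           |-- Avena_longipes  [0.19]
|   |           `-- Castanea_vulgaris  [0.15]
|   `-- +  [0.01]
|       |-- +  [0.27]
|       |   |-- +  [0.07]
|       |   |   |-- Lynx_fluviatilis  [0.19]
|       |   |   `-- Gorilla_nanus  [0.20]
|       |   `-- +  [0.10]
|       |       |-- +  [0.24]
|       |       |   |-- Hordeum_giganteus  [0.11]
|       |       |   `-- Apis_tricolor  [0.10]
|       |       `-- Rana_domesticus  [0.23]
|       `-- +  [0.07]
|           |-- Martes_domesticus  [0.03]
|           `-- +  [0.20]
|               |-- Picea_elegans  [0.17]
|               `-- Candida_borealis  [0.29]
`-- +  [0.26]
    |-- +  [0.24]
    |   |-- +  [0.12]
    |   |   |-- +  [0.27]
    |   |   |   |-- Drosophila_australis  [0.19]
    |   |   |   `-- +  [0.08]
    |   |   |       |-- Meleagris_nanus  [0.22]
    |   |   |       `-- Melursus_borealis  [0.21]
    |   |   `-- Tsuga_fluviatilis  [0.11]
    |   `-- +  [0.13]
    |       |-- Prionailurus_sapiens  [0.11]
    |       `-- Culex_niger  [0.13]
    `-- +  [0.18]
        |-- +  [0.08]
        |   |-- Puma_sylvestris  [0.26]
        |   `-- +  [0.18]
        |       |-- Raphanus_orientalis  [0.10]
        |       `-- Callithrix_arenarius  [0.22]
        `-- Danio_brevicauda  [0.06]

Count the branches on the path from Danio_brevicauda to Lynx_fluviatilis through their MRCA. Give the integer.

The MRCA of Danio_brevicauda and Lynx_fluviatilis is the root of the tree.
From Danio_brevicauda up to that node: 3 branches. From Lynx_fluviatilis up to the same node: 5 branches. Total: 3 + 5 = 8.

8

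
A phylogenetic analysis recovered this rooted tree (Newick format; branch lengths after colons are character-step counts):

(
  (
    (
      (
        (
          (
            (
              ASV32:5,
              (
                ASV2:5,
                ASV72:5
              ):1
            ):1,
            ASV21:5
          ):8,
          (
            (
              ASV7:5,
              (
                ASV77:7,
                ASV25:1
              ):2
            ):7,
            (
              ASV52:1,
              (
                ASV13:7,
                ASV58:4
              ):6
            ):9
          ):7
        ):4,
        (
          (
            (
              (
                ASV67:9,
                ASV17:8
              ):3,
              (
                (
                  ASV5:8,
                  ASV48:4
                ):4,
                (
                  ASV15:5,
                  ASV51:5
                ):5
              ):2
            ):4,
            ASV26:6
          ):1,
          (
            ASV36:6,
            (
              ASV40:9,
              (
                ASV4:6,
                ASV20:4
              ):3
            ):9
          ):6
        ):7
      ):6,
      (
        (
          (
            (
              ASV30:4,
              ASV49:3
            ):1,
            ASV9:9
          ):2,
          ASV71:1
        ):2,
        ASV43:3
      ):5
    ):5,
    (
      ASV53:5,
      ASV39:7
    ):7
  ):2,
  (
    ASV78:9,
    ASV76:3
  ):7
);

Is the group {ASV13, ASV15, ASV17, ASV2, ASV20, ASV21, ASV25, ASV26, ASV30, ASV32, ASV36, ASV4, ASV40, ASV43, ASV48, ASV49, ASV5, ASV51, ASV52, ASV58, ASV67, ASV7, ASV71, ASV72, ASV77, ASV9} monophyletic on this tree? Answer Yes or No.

Yes

The most recent common ancestor of these taxa subtends (((((ASV32,(ASV2,ASV72)),ASV21),((ASV7,(ASV77,ASV25)),(ASV52,(ASV13,ASV58)))),((((ASV67,ASV17),((ASV5,ASV48),(ASV15,ASV51))),ASV26),(ASV36,(ASV40,(ASV4,ASV20))))),((((ASV30,ASV49),ASV9),ASV71),ASV43)).
That clade has exactly 26 tips — every listed taxon and nothing else — so the group is monophyletic.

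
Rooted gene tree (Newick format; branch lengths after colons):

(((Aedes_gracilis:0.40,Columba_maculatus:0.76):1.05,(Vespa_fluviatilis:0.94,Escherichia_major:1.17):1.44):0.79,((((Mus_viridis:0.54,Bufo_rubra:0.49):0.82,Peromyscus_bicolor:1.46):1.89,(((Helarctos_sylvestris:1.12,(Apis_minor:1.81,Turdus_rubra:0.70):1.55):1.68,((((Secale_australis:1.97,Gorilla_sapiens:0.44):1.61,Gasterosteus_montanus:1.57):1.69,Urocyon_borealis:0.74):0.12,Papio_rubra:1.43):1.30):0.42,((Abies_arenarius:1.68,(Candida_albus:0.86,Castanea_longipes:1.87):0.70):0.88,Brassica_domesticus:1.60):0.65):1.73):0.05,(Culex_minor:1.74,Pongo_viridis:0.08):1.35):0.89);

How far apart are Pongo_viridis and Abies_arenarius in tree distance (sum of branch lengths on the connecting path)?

The path runs Pongo_viridis → … → MRCA → … → Abies_arenarius; the MRCA is the node subtending ((((Mus_viridis,Bufo_rubra),Peromyscus_bicolor),(((Helarctos_sylvestris,(Apis_minor,Turdus_rubra)),((((Secale_australis,Gorilla_sapiens),Gasterosteus_montanus),Urocyon_borealis),Papio_rubra)),((Abies_arenarius,(Candida_albus,Castanea_longipes)),Brassica_domesticus))),(Culex_minor,Pongo_viridis)).
Branch lengths along that path: 0.08 + 1.35 + 0.05 + 1.73 + 0.65 + 0.88 + 1.68 = 6.42.

6.42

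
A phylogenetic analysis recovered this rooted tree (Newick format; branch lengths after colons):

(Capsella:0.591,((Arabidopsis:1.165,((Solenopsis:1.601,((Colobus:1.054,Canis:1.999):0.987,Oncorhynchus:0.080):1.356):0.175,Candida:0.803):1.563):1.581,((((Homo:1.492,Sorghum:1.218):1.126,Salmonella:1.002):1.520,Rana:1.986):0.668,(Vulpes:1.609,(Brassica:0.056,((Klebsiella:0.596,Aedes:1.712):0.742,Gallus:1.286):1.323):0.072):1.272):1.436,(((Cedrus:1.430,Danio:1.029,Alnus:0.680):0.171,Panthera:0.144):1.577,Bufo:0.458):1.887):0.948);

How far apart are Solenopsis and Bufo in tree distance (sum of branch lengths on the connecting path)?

The path runs Solenopsis → … → MRCA → … → Bufo; the MRCA is the node subtending ((Arabidopsis,((Solenopsis,((Colobus,Canis),Oncorhynchus)),Candida)),((((Homo,Sorghum),Salmonella),Rana),(Vulpes,(Brassica,((Klebsiella,Aedes),Gallus)))),(((Cedrus,Danio,Alnus),Panthera),Bufo)).
Branch lengths along that path: 1.601 + 0.175 + 1.563 + 1.581 + 1.887 + 0.458 = 7.265.

7.265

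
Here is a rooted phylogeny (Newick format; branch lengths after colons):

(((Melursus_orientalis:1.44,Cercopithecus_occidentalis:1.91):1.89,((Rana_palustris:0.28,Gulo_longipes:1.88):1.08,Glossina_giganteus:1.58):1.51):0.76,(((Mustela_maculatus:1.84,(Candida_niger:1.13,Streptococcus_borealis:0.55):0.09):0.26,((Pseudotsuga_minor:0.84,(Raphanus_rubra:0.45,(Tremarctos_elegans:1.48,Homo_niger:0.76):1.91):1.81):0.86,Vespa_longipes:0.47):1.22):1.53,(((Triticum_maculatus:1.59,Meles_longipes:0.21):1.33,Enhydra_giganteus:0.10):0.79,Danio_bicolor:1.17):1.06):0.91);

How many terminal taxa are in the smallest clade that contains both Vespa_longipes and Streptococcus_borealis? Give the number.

The MRCA of Vespa_longipes and Streptococcus_borealis is the node subtending ((Mustela_maculatus,(Candida_niger,Streptococcus_borealis)),((Pseudotsuga_minor,(Raphanus_rubra,(Tremarctos_elegans,Homo_niger))),Vespa_longipes)).
That clade contains 8 terminal taxa: Candida_niger, Homo_niger, Mustela_maculatus, Pseudotsuga_minor, Raphanus_rubra, Streptococcus_borealis, Tremarctos_elegans, Vespa_longipes.

8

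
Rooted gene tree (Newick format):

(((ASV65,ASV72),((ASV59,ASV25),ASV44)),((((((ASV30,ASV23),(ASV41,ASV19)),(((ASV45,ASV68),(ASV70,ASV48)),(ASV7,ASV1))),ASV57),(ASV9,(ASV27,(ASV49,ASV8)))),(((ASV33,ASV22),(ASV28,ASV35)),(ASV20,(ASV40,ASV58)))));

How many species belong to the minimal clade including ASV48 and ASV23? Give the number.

The MRCA of ASV48 and ASV23 is the node subtending (((ASV30,ASV23),(ASV41,ASV19)),(((ASV45,ASV68),(ASV70,ASV48)),(ASV7,ASV1))).
That clade contains 10 terminal taxa: ASV1, ASV19, ASV23, ASV30, ASV41, ASV45, ASV48, ASV68, ASV7, ASV70.

10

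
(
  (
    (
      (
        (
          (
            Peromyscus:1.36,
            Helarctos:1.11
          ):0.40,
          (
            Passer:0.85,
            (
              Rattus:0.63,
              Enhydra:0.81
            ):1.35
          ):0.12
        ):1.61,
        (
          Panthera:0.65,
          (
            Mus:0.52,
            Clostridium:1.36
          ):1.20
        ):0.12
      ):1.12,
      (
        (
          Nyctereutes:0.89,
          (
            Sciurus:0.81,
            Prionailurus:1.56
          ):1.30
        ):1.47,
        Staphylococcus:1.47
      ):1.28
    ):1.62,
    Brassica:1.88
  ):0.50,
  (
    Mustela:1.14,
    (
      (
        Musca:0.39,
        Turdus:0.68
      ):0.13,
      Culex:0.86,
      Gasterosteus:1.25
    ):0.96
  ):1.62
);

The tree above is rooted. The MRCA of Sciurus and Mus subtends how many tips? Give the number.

12

The MRCA of Sciurus and Mus is the node subtending ((((Peromyscus,Helarctos),(Passer,(Rattus,Enhydra))),(Panthera,(Mus,Clostridium))),((Nyctereutes,(Sciurus,Prionailurus)),Staphylococcus)).
That clade contains 12 terminal taxa: Clostridium, Enhydra, Helarctos, Mus, Nyctereutes, Panthera, Passer, Peromyscus, Prionailurus, Rattus, Sciurus, Staphylococcus.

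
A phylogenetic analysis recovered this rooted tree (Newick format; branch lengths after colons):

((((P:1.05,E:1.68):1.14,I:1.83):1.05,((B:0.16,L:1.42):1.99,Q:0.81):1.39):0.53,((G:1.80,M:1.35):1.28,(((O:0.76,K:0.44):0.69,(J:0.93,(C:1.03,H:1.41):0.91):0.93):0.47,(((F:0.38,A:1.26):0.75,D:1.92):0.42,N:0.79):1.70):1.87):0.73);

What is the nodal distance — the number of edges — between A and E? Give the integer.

The MRCA of A and E is the root of the tree.
From A up to that node: 6 branches. From E up to the same node: 4 branches. Total: 6 + 4 = 10.

10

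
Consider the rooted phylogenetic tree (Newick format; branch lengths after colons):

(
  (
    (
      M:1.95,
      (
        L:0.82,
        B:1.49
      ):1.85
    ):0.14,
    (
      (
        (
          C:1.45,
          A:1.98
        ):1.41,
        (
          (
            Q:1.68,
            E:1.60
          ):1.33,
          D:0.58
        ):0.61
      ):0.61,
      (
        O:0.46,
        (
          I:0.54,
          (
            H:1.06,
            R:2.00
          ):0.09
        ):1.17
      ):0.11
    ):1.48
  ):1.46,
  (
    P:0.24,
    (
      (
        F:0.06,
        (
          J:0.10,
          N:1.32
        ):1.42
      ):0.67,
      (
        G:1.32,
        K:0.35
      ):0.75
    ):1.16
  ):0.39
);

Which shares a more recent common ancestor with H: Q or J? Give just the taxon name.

Q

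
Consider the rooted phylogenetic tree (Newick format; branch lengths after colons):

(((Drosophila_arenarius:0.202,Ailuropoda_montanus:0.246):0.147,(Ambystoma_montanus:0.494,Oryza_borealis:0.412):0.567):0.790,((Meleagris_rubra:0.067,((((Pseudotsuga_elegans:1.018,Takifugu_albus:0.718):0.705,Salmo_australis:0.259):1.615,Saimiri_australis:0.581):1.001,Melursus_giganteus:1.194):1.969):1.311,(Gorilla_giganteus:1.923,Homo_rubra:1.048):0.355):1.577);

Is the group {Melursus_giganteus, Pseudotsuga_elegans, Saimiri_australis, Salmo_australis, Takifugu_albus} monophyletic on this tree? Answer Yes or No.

Yes

The most recent common ancestor of these taxa subtends ((((Pseudotsuga_elegans,Takifugu_albus),Salmo_australis),Saimiri_australis),Melursus_giganteus).
That clade has exactly 5 tips — every listed taxon and nothing else — so the group is monophyletic.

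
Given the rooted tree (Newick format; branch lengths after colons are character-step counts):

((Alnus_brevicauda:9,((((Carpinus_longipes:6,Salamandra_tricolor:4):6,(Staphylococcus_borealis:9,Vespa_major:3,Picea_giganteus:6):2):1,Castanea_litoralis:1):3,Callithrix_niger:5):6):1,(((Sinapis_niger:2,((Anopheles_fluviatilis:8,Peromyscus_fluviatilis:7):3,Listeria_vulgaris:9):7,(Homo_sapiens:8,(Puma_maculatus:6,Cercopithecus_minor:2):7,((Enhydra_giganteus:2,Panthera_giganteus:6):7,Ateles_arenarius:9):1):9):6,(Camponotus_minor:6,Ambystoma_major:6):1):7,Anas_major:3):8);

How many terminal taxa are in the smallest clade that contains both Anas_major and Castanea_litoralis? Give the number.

The MRCA of Anas_major and Castanea_litoralis is the root, so the clade is the entire tree.
That clade contains 21 terminal taxa: Alnus_brevicauda, Ambystoma_major, Anas_major, Anopheles_fluviatilis, Ateles_arenarius, Callithrix_niger, Camponotus_minor, Carpinus_longipes, Castanea_litoralis, Cercopithecus_minor, Enhydra_giganteus, Homo_sapiens, Listeria_vulgaris, Panthera_giganteus, Peromyscus_fluviatilis, Picea_giganteus, Puma_maculatus, Salamandra_tricolor, Sinapis_niger, Staphylococcus_borealis, Vespa_major.

21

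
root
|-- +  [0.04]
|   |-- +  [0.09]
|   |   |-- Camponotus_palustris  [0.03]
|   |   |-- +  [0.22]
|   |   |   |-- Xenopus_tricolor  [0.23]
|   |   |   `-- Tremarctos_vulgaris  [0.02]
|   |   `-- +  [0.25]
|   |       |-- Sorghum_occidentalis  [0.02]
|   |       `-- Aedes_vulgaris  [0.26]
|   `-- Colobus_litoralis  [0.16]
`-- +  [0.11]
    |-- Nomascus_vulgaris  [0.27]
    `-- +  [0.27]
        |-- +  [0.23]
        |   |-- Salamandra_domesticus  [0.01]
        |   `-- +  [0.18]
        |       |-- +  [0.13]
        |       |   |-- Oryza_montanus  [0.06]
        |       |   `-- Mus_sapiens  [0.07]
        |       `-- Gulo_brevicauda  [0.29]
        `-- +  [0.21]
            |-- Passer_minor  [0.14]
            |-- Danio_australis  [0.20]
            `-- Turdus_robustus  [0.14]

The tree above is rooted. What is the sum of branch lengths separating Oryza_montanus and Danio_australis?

1.01

The path runs Oryza_montanus → … → MRCA → … → Danio_australis; the MRCA is the node subtending ((Salamandra_domesticus,((Oryza_montanus,Mus_sapiens),Gulo_brevicauda)),(Passer_minor,Danio_australis,Turdus_robustus)).
Branch lengths along that path: 0.06 + 0.13 + 0.18 + 0.23 + 0.21 + 0.20 = 1.01.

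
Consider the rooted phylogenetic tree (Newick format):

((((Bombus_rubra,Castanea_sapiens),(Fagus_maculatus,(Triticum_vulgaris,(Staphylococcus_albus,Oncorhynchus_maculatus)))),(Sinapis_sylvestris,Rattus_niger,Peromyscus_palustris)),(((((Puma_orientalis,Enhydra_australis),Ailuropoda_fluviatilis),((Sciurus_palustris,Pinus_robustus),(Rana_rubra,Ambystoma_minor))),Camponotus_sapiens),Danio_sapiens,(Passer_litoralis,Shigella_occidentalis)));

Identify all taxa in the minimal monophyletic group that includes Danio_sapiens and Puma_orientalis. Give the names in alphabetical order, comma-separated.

Ailuropoda_fluviatilis, Ambystoma_minor, Camponotus_sapiens, Danio_sapiens, Enhydra_australis, Passer_litoralis, Pinus_robustus, Puma_orientalis, Rana_rubra, Sciurus_palustris, Shigella_occidentalis

Tracing Danio_sapiens: it sits inside (((((Puma_orientalis,Enhydra_australis),Ailuropoda_fluviatilis),((Sciurus_palustris,Pinus_robustus),(Rana_rubra,Ambystoma_minor))),Camponotus_sapiens),Danio_sapiens,(Passer_litoralis,Shigella_occidentalis)).
Tracing Puma_orientalis: it sits inside (Puma_orientalis,Enhydra_australis).
The smallest clade enclosing both is (((((Puma_orientalis,Enhydra_australis),Ailuropoda_fluviatilis),((Sciurus_palustris,Pinus_robustus),(Rana_rubra,Ambystoma_minor))),Camponotus_sapiens),Danio_sapiens,(Passer_litoralis,Shigella_occidentalis)); the answer is its 11 terminal taxa in alphabetical order.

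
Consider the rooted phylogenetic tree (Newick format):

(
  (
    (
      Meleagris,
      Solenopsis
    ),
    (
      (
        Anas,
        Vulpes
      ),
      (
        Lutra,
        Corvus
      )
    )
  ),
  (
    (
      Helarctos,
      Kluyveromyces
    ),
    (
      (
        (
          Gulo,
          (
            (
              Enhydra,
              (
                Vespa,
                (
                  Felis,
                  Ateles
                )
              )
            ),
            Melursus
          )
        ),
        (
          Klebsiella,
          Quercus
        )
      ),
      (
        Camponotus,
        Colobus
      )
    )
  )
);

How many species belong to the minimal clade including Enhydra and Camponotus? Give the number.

The MRCA of Enhydra and Camponotus is the node subtending (((Gulo,((Enhydra,(Vespa,(Felis,Ateles))),Melursus)),(Klebsiella,Quercus)),(Camponotus,Colobus)).
That clade contains 10 terminal taxa: Ateles, Camponotus, Colobus, Enhydra, Felis, Gulo, Klebsiella, Melursus, Quercus, Vespa.

10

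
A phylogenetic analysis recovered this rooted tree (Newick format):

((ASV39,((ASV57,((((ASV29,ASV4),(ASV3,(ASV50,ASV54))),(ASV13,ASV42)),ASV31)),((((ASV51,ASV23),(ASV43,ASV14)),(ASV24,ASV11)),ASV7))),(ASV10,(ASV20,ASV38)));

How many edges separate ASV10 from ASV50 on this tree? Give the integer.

The MRCA of ASV10 and ASV50 is the root of the tree.
From ASV10 up to that node: 2 branches. From ASV50 up to the same node: 9 branches. Total: 2 + 9 = 11.

11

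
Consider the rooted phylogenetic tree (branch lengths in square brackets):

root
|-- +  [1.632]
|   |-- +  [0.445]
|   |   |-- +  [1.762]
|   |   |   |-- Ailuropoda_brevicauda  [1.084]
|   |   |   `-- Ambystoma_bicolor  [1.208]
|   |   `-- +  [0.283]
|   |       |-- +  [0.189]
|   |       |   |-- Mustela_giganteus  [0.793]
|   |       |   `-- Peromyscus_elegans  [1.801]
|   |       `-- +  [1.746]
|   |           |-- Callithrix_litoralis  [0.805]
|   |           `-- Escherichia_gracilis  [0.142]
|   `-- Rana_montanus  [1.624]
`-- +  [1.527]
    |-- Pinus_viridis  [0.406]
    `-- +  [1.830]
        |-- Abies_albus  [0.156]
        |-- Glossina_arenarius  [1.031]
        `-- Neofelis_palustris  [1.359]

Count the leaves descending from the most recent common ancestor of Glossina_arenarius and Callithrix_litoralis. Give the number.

11

The MRCA of Glossina_arenarius and Callithrix_litoralis is the root, so the clade is the entire tree.
That clade contains 11 terminal taxa: Abies_albus, Ailuropoda_brevicauda, Ambystoma_bicolor, Callithrix_litoralis, Escherichia_gracilis, Glossina_arenarius, Mustela_giganteus, Neofelis_palustris, Peromyscus_elegans, Pinus_viridis, Rana_montanus.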